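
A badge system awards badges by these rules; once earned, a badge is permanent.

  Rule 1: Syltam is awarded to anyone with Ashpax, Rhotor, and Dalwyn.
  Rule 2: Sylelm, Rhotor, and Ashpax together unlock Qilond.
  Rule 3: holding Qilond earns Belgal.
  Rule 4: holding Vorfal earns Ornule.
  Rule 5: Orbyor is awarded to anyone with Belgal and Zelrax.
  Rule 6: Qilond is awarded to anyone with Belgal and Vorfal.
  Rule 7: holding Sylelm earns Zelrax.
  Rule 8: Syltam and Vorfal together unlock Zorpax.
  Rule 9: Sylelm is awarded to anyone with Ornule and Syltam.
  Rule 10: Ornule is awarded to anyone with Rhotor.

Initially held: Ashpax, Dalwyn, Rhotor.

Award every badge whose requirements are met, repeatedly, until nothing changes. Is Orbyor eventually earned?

Yes

With Ashpax, Rhotor, and Dalwyn, Syltam is earned (Rule 1).
With Rhotor, Ornule is earned (Rule 10).
With Ornule and Syltam, Sylelm is earned (Rule 9).
With Sylelm, Rhotor, and Ashpax, Qilond is earned (Rule 2).
With Sylelm, Zelrax is earned (Rule 7).
With Qilond, Belgal is earned (Rule 3).
With Belgal and Zelrax, Orbyor is earned (Rule 5).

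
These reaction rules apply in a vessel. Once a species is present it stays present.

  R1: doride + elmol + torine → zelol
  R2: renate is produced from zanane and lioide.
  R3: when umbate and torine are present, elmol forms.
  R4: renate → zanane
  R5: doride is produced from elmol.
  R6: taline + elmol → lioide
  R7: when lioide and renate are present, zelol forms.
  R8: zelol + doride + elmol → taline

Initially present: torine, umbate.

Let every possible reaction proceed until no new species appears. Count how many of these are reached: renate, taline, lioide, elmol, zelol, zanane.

umbate and torine present → elmol forms (R3).
elmol present → doride forms (R5).
doride, elmol, and torine present → zelol forms (R1).
zelol, doride, and elmol present → taline forms (R8).
taline and elmol present → lioide forms (R6).
renate would need zanane and lioide (R2), but zanane never forms.
taline: reached.
lioide: reached.
elmol: reached.
zelol: reached.
zanane would need renate (R4), but renate never forms.
Reached: taline, lioide, elmol, and zelol — 4 of the 6.

4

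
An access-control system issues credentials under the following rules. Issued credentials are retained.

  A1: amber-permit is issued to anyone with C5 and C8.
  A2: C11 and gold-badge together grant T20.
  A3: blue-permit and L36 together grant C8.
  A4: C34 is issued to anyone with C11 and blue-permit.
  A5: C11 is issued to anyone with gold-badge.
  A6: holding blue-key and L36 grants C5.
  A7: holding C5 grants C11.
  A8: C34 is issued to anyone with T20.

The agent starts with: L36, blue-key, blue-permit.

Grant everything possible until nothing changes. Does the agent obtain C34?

Yes

Holding blue-key and L36 grants C5 (A6).
Holding C5 grants C11 (A7).
Holding C11 and blue-permit grants C34 (A4).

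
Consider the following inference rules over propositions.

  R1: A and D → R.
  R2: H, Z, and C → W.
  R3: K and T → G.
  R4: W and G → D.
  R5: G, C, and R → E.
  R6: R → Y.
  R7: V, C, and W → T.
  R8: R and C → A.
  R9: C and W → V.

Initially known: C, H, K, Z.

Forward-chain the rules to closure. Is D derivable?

H, Z, and C hold, so W follows (R2).
From C and W, R9 gives V.
V, C, and W hold, so T follows (R7).
K and T hold, so G follows (R3).
W and G hold, so D follows (R4).

Yes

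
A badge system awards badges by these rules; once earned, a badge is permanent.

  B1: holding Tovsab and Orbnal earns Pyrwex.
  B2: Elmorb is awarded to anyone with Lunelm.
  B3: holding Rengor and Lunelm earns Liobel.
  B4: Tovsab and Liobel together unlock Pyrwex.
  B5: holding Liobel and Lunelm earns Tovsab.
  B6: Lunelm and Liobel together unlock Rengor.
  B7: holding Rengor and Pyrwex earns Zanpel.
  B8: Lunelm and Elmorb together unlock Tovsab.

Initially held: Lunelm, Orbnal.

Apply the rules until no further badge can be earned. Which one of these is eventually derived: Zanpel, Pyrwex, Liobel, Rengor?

With Lunelm, Elmorb is earned (B2).
With Lunelm and Elmorb, Tovsab is earned (B8).
With Tovsab and Orbnal, Pyrwex is earned (B1).
Zanpel would need Rengor and Pyrwex (B7), but Rengor is never earned. Liobel would need Rengor and Lunelm (B3), but Rengor is never earned. Rengor would need Lunelm and Liobel (B6), but Liobel is never earned.

Pyrwex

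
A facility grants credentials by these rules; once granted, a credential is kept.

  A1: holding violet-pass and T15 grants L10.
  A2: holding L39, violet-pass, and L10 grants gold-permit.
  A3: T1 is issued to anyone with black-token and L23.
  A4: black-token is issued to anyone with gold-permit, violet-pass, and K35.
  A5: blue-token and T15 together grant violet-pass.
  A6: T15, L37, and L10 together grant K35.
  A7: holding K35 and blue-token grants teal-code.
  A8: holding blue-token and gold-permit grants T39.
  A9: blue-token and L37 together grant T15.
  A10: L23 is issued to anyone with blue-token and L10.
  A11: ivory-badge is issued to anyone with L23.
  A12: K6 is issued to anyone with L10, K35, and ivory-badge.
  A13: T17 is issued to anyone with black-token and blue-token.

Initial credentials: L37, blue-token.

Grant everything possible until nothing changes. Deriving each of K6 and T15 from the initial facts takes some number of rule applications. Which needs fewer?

T15

T15: Holding blue-token and L37 grants T15 (A9). [1 rule application]
K6: Holding blue-token and L37 grants T15 (A9). Holding blue-token and T15 grants violet-pass (A5). Holding violet-pass and T15 grants L10 (A1). Holding blue-token and L10 grants L23 (A10). Holding T15, L37, and L10 grants K35 (A6). Holding L23 grants ivory-badge (A11). Holding L10, K35, and ivory-badge grants K6 (A12). [7 rule applications]
T15 needs fewer.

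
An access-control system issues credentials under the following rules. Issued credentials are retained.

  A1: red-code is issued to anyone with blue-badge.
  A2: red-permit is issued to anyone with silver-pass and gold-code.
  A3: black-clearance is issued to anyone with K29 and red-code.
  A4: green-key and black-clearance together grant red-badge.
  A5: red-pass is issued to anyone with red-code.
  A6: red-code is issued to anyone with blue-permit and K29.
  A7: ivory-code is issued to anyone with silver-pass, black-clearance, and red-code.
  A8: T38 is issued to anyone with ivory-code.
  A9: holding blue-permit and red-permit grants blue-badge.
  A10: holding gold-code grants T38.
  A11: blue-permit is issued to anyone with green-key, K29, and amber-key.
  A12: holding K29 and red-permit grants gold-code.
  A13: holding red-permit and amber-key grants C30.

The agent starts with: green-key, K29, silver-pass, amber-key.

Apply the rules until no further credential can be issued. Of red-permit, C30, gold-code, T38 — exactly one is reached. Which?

Holding green-key, K29, and amber-key grants blue-permit (A11).
Holding blue-permit and K29 grants red-code (A6).
Holding K29 and red-code grants black-clearance (A3).
Holding silver-pass, black-clearance, and red-code grants ivory-code (A7).
Holding ivory-code grants T38 (A8).
red-permit would need silver-pass and gold-code (A2), but gold-code is never granted. C30 would need red-permit and amber-key (A13), but red-permit is never granted. gold-code would need K29 and red-permit (A12), but red-permit is never granted.

T38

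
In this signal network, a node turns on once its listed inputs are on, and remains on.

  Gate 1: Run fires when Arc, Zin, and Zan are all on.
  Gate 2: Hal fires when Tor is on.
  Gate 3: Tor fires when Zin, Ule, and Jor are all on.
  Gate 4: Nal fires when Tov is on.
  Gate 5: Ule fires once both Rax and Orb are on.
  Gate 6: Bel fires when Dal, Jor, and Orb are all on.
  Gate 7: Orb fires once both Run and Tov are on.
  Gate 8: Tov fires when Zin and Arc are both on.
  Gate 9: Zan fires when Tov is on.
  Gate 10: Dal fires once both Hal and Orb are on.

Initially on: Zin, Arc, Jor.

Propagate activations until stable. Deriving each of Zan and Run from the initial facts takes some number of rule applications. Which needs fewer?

Zan: Gate 8: Zin and Arc on → Tov on. Gate 9: Tov on → Zan on. [2 rule applications]
Run: Zin and Arc are on, so Tov fires (Gate 8). Gate 9: Tov on → Zan on. Gate 1: Arc, Zin, and Zan on → Run on. [3 rule applications]
Zan needs fewer.

Zan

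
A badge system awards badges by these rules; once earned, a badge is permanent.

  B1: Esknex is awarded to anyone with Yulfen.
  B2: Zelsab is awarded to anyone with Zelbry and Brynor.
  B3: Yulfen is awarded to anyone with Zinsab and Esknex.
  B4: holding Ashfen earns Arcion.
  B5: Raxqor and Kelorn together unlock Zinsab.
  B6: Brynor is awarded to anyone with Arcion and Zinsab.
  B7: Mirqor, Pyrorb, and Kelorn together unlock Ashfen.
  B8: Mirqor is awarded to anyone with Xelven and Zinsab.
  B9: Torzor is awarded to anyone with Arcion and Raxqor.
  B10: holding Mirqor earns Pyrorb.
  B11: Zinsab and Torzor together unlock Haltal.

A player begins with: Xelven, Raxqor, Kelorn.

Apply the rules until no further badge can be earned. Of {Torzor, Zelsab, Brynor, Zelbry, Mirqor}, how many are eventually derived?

With Raxqor and Kelorn, Zinsab is earned (B5).
With Xelven and Zinsab, Mirqor is earned (B8).
With Mirqor, Pyrorb is earned (B10).
With Mirqor, Pyrorb, and Kelorn, Ashfen is earned (B7).
With Ashfen, Arcion is earned (B4).
With Arcion and Zinsab, Brynor is earned (B6).
With Arcion and Raxqor, Torzor is earned (B9).
Torzor: reached.
Zelsab would need Zelbry and Brynor (B2), but Zelbry is never earned.
Brynor: reached.
No rule produces Zelbry, and it is not given.
Mirqor: reached.
Reached: Torzor, Brynor, and Mirqor — 3 of the 5.

3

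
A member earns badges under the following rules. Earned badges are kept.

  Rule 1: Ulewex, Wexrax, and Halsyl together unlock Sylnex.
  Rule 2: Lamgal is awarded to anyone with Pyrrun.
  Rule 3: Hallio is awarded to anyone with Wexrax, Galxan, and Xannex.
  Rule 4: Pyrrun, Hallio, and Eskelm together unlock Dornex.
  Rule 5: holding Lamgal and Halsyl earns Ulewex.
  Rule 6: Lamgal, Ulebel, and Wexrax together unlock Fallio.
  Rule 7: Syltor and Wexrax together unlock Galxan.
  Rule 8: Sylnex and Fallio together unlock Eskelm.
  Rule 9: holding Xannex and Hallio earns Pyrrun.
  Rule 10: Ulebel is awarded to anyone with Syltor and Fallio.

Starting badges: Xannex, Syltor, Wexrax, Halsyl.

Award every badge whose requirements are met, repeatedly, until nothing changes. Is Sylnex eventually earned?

With Syltor and Wexrax, Galxan is earned (Rule 7).
With Wexrax, Galxan, and Xannex, Hallio is earned (Rule 3).
With Xannex and Hallio, Pyrrun is earned (Rule 9).
With Pyrrun, Lamgal is earned (Rule 2).
With Lamgal and Halsyl, Ulewex is earned (Rule 5).
With Ulewex, Wexrax, and Halsyl, Sylnex is earned (Rule 1).

Yes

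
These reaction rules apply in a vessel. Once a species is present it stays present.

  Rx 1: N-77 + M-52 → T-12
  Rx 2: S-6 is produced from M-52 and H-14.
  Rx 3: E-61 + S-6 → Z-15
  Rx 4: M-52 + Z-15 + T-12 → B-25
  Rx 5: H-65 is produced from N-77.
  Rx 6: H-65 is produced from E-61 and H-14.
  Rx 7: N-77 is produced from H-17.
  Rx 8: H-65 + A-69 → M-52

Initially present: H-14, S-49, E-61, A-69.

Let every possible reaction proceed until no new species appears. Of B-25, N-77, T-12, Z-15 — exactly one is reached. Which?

E-61 and H-14 present → H-65 forms (Rx 6).
H-65 and A-69 present → M-52 forms (Rx 8).
M-52 and H-14 present → S-6 forms (Rx 2).
E-61 and S-6 present → Z-15 forms (Rx 3).
N-77 would need H-17 (Rx 7), but H-17 never forms. T-12 would need N-77 and M-52 (Rx 1), but N-77 never forms. B-25 would need M-52, Z-15, and T-12 (Rx 4), but T-12 never forms.

Z-15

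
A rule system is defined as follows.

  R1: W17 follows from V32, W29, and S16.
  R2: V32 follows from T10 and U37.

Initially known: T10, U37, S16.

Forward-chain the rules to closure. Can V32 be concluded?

T10 and U37 hold, so V32 follows (R2).

Yes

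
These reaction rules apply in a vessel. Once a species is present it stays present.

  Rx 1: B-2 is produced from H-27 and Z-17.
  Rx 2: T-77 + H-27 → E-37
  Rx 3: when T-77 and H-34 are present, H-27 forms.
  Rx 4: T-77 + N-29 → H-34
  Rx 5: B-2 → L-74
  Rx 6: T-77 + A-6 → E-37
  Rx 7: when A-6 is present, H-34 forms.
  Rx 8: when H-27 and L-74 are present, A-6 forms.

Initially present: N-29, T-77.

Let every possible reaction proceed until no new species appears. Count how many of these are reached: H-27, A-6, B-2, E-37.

T-77 and N-29 present → H-34 forms (Rx 4).
T-77 and H-34 present → H-27 forms (Rx 3).
T-77 and H-27 present → E-37 forms (Rx 2).
H-27: reached.
A-6 would need H-27 and L-74 (Rx 8), but L-74 never forms.
B-2 would need H-27 and Z-17 (Rx 1), but Z-17 never forms.
E-37: reached.
Reached: H-27 and E-37 — 2 of the 4.

2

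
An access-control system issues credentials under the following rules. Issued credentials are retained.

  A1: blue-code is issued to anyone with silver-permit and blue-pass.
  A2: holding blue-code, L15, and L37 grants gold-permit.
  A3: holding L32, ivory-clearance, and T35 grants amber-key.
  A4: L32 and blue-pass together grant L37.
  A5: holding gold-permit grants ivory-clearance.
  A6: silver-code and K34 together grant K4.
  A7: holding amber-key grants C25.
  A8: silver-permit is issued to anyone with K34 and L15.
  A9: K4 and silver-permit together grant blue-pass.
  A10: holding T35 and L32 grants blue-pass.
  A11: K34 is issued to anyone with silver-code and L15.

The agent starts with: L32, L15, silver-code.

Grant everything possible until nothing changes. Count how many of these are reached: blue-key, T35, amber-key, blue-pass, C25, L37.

2

Holding silver-code and L15 grants K34 (A11).
Holding silver-code and K34 grants K4 (A6).
Holding K34 and L15 grants silver-permit (A8).
Holding K4 and silver-permit grants blue-pass (A9).
Holding L32 and blue-pass grants L37 (A4).
No rule produces blue-key, and it is not given.
No rule produces T35, and it is not given.
amber-key would need L32, ivory-clearance, and T35 (A3), but T35 is never granted.
blue-pass: reached.
C25 would need amber-key (A7), but amber-key is never granted.
L37: reached.
Reached: blue-pass and L37 — 2 of the 6.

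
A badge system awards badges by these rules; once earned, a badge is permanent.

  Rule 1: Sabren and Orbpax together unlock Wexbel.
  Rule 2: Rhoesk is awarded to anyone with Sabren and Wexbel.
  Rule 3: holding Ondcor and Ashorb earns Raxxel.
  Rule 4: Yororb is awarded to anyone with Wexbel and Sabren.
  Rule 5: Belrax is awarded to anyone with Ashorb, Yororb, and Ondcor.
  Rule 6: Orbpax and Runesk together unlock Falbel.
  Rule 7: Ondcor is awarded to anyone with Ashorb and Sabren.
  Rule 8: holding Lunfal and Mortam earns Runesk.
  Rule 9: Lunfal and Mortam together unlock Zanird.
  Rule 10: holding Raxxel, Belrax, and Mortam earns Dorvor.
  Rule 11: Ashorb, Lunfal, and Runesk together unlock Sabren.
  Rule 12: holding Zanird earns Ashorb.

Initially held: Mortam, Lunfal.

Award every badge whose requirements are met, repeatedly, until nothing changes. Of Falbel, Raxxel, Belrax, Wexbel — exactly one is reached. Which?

Raxxel

With Lunfal and Mortam, Zanird is earned (Rule 9).
With Lunfal and Mortam, Runesk is earned (Rule 8).
With Zanird, Ashorb is earned (Rule 12).
With Ashorb, Lunfal, and Runesk, Sabren is earned (Rule 11).
With Ashorb and Sabren, Ondcor is earned (Rule 7).
With Ondcor and Ashorb, Raxxel is earned (Rule 3).
Wexbel would need Sabren and Orbpax (Rule 1), but Orbpax is never earned. Falbel would need Orbpax and Runesk (Rule 6), but Orbpax is never earned. Belrax would need Ashorb, Yororb, and Ondcor (Rule 5), but Yororb is never earned.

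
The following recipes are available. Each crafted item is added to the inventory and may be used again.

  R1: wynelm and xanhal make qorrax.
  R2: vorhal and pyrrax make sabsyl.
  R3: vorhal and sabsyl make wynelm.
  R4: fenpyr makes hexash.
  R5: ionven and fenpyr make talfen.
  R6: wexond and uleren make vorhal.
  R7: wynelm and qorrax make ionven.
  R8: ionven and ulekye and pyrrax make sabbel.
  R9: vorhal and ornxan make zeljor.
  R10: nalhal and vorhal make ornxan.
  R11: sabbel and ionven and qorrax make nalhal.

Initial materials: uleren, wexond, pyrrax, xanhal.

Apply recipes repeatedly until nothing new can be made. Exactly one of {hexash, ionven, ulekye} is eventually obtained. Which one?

wexond and uleren → vorhal (R6).
vorhal and pyrrax → sabsyl (R2).
vorhal and sabsyl → wynelm (R3).
wynelm and xanhal → qorrax (R1).
wynelm and qorrax → ionven (R7).
No rule produces ulekye, and it is not given. hexash would need fenpyr (R4), but fenpyr is never obtained.

ionven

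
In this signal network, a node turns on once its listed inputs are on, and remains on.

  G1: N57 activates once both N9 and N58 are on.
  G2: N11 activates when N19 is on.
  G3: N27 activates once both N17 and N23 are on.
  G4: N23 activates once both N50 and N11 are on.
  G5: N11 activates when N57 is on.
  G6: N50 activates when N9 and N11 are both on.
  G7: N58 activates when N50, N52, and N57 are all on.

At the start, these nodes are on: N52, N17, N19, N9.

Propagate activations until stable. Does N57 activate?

No

N57 would need N9 and N58 (G1), but N58 never turns on.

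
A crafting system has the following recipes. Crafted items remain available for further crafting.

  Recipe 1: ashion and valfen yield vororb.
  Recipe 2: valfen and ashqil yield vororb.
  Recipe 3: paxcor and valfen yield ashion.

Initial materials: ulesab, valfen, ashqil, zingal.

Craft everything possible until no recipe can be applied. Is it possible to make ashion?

No

ashion would need paxcor and valfen (Recipe 3), but paxcor is never obtained.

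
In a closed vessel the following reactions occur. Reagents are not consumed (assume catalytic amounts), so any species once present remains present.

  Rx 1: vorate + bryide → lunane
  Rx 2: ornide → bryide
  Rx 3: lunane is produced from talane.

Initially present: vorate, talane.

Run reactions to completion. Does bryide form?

No

bryide would need ornide (Rx 2), but ornide never forms.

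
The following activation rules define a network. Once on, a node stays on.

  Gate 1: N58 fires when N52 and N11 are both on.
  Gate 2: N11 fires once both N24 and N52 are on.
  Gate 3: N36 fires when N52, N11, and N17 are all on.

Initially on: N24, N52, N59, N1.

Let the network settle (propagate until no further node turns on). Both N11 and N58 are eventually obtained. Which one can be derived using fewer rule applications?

N11

N11: N24 and N52 are on, so N11 fires (Gate 2). [1 rule application]
N58: N24 and N52 are on, so N11 fires (Gate 2). Gate 1: N52 and N11 on → N58 on. [2 rule applications]
N11 needs fewer.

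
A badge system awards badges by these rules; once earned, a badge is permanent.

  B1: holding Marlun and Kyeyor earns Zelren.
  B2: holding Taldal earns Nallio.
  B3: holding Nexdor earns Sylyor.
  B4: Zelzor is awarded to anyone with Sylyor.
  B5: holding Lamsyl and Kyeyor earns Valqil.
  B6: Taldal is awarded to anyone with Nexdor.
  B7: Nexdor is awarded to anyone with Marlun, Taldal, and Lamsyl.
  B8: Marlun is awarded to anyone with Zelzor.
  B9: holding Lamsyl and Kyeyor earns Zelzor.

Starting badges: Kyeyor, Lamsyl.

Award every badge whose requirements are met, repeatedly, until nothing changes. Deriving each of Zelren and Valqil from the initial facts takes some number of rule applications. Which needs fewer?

Valqil

Valqil: With Lamsyl and Kyeyor, Valqil is earned (B5). [1 rule application]
Zelren: With Lamsyl and Kyeyor, Zelzor is earned (B9). With Zelzor, Marlun is earned (B8). With Marlun and Kyeyor, Zelren is earned (B1). [3 rule applications]
Valqil needs fewer.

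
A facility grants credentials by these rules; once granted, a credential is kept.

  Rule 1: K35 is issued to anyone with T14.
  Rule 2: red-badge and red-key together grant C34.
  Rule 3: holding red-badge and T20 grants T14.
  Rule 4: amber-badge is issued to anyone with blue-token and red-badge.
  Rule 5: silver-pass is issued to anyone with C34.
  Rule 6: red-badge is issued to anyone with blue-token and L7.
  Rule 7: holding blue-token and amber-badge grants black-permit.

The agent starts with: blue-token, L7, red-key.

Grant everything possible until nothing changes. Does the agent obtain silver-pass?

Holding blue-token and L7 grants red-badge (Rule 6).
Holding red-badge and red-key grants C34 (Rule 2).
Holding C34 grants silver-pass (Rule 5).

Yes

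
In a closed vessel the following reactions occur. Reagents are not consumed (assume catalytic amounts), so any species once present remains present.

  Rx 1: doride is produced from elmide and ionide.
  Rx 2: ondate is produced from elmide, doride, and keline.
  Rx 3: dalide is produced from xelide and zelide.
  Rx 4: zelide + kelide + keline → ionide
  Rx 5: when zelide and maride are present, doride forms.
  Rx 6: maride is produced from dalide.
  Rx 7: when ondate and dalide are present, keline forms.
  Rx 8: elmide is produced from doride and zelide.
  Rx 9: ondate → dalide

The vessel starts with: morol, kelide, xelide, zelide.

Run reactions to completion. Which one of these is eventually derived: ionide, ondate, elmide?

elmide

xelide and zelide present → dalide forms (Rx 3).
dalide present → maride forms (Rx 6).
zelide and maride present → doride forms (Rx 5).
doride and zelide present → elmide forms (Rx 8).
ionide would need zelide, kelide, and keline (Rx 4), but keline never forms. ondate would need elmide, doride, and keline (Rx 2), but keline never forms.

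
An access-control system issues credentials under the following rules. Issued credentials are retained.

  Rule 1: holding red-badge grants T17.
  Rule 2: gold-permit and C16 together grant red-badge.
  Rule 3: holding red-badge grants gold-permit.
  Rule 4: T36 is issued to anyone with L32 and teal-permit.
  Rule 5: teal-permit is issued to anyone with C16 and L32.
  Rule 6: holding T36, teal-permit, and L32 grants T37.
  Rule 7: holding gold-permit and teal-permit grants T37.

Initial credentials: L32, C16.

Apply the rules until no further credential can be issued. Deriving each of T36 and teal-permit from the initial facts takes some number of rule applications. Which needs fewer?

teal-permit: Holding C16 and L32 grants teal-permit (Rule 5). [1 rule application]
T36: Holding C16 and L32 grants teal-permit (Rule 5). Holding L32 and teal-permit grants T36 (Rule 4). [2 rule applications]
teal-permit needs fewer.

teal-permit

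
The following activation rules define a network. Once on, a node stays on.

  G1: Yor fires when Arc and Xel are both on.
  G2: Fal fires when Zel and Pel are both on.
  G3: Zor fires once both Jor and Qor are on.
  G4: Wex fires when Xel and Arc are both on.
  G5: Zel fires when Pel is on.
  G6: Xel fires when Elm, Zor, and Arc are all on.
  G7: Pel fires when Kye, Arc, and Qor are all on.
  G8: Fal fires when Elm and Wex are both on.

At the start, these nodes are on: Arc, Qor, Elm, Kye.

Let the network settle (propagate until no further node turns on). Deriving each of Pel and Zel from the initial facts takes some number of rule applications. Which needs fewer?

Pel

Pel: G7: Kye, Arc, and Qor on → Pel on. [1 rule application]
Zel: Kye, Arc, and Qor are on, so Pel fires (G7). G5: Pel on → Zel on. [2 rule applications]
Pel needs fewer.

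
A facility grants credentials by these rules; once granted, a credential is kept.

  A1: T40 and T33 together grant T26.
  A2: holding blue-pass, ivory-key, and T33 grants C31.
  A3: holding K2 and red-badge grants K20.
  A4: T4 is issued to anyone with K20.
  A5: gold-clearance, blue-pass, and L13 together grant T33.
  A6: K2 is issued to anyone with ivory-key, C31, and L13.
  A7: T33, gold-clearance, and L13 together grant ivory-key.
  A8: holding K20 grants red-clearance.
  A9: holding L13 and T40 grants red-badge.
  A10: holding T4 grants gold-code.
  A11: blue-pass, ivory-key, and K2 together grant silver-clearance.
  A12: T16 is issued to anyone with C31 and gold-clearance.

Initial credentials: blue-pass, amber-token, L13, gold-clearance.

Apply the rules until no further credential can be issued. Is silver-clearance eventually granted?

Holding gold-clearance, blue-pass, and L13 grants T33 (A5).
Holding T33, gold-clearance, and L13 grants ivory-key (A7).
Holding blue-pass, ivory-key, and T33 grants C31 (A2).
Holding ivory-key, C31, and L13 grants K2 (A6).
Holding blue-pass, ivory-key, and K2 grants silver-clearance (A11).

Yes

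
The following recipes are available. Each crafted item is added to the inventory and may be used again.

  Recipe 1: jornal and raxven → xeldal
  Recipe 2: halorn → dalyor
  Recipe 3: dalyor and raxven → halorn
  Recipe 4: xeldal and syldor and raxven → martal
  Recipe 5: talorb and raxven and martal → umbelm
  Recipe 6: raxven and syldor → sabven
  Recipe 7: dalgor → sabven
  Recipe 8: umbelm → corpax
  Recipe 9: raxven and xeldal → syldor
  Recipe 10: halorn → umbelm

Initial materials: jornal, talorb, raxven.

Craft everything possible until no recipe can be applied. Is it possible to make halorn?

halorn would need dalyor and raxven (Recipe 3), but dalyor is never obtained.

No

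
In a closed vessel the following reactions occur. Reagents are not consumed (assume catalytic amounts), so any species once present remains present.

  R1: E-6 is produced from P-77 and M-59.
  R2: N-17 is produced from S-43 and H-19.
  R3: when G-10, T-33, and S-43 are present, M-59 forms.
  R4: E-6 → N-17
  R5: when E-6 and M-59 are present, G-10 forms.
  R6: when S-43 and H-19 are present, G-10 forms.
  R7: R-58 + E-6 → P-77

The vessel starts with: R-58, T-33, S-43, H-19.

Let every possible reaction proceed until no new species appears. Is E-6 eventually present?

No

E-6 would need P-77 and M-59 (R1), but P-77 never forms.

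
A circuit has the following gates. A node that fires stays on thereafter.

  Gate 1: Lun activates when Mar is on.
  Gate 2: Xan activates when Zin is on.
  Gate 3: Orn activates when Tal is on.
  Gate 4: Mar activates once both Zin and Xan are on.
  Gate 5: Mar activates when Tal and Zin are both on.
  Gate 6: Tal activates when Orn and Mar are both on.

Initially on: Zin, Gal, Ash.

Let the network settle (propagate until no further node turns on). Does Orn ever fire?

Orn would need Tal (Gate 3), but Tal never turns on.

No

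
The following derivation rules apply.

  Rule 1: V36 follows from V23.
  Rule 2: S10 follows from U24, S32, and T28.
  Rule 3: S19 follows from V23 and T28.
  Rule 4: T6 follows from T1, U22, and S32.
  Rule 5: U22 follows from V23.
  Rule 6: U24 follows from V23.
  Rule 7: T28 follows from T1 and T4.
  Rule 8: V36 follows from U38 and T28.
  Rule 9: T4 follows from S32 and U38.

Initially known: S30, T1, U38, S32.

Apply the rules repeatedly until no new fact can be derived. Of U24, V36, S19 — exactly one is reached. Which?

V36

S32 and U38 hold, so T4 follows (Rule 9).
From T1 and T4, Rule 7 gives T28.
From U38 and T28, Rule 8 gives V36.
U24 would need V23 (Rule 6), but V23 is never established. S19 would need V23 and T28 (Rule 3), but V23 is never established.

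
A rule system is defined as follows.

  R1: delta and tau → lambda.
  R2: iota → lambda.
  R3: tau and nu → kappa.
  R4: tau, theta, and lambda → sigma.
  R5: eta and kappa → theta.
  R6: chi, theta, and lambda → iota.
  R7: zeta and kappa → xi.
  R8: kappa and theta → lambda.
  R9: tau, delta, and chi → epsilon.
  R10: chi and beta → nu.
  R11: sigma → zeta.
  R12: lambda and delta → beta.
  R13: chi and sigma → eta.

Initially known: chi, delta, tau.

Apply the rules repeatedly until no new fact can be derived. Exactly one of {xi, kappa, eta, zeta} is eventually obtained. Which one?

kappa

delta and tau hold, so lambda follows (R1).
From lambda and delta, R12 gives beta.
chi and beta hold, so nu follows (R10).
tau and nu hold, so kappa follows (R3).
xi would need zeta and kappa (R7), but zeta is never established. zeta would need sigma (R11), but sigma is never established. eta would need chi and sigma (R13), but sigma is never established.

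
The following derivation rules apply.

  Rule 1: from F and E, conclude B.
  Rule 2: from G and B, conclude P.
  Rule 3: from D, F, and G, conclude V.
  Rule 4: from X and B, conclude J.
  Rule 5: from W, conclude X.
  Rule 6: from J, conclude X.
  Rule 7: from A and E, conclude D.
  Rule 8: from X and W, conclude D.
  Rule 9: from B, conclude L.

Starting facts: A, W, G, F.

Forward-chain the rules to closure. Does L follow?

No

L would need B (Rule 9), but B is never established.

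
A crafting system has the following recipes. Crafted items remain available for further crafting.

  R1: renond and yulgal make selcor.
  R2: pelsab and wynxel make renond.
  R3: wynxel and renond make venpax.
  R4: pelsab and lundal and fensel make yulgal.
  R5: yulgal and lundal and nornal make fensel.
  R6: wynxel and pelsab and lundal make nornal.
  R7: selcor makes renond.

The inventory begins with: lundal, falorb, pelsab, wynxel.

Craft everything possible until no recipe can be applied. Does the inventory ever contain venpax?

Yes

Using R2, pelsab and wynxel make renond.
Using R3, wynxel and renond make venpax.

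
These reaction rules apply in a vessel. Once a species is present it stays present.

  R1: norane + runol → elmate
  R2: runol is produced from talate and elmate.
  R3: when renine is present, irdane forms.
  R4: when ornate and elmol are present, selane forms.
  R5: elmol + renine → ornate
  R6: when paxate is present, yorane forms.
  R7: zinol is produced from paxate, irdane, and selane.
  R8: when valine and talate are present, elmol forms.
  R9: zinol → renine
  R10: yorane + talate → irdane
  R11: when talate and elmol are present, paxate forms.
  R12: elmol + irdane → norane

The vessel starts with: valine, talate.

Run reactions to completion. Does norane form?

valine and talate present → elmol forms (R8).
talate and elmol present → paxate forms (R11).
paxate present → yorane forms (R6).
yorane and talate present → irdane forms (R10).
elmol and irdane present → norane forms (R12).

Yes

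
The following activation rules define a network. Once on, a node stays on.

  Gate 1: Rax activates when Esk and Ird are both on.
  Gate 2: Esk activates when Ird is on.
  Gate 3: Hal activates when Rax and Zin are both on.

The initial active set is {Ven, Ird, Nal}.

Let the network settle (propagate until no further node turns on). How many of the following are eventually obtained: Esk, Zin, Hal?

1

Ird is on, so Esk activates (Gate 2).
Esk: reached.
No rule produces Zin, and it is not given.
Hal would need Rax and Zin (Gate 3), but Zin never turns on.
Reached: Esk — 1 of the 3.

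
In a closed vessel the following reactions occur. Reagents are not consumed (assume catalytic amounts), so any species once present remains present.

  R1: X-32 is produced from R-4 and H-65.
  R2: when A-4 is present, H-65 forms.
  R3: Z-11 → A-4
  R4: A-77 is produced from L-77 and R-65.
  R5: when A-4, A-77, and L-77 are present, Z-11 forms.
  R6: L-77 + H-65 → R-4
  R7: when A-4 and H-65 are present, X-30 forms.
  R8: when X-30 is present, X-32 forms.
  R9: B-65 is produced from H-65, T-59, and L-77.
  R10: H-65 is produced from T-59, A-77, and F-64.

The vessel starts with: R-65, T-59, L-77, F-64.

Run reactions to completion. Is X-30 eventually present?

X-30 would need A-4 and H-65 (R7), but A-4 never forms.

No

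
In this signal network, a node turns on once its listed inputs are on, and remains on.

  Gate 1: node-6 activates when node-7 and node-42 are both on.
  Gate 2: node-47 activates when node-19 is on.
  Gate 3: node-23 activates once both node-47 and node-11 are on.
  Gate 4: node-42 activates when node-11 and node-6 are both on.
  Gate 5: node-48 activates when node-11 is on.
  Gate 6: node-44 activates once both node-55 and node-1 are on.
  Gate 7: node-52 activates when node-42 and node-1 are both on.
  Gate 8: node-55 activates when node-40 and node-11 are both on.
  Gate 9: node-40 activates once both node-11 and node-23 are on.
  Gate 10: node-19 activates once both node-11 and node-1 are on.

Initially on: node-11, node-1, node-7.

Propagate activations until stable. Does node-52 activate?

node-52 would need node-42 and node-1 (Gate 7), but node-42 never turns on.

No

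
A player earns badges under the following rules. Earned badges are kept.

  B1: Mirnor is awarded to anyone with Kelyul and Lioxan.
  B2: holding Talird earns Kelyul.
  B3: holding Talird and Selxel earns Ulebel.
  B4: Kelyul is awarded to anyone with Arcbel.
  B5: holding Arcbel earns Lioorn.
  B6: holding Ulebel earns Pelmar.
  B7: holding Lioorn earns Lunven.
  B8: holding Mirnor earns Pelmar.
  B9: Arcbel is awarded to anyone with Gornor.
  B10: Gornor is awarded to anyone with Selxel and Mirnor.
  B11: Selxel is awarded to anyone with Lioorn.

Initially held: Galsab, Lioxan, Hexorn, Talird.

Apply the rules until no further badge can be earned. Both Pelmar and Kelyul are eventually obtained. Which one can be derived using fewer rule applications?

Kelyul

Kelyul: With Talird, Kelyul is earned (B2). [1 rule application]
Pelmar: With Talird, Kelyul is earned (B2). With Kelyul and Lioxan, Mirnor is earned (B1). With Mirnor, Pelmar is earned (B8). [3 rule applications]
Kelyul needs fewer.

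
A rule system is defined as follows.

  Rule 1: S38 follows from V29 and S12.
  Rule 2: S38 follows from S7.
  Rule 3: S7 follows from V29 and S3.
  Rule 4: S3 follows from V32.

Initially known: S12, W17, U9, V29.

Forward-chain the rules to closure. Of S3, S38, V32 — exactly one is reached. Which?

S38

From V29 and S12, Rule 1 gives S38.
S3 would need V32 (Rule 4), but V32 is never established. No rule produces V32, and it is not given.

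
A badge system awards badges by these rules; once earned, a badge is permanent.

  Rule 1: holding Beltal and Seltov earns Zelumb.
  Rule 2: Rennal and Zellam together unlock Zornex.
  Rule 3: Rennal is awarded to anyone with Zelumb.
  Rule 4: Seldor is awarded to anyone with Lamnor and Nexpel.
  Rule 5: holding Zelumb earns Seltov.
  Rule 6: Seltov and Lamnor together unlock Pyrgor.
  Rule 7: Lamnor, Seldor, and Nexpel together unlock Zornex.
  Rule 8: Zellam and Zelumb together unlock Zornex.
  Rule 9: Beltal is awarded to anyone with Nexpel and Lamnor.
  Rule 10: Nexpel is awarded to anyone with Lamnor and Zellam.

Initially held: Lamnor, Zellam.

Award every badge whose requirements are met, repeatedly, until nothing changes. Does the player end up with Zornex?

Yes

With Lamnor and Zellam, Nexpel is earned (Rule 10).
With Lamnor and Nexpel, Seldor is earned (Rule 4).
With Lamnor, Seldor, and Nexpel, Zornex is earned (Rule 7).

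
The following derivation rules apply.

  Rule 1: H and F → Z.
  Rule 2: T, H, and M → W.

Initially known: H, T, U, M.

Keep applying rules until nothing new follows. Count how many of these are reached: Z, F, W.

1

T, H, and M hold, so W follows (Rule 2).
Z would need H and F (Rule 1), but F is never established.
No rule produces F, and it is not given.
W: reached.
Reached: W — 1 of the 3.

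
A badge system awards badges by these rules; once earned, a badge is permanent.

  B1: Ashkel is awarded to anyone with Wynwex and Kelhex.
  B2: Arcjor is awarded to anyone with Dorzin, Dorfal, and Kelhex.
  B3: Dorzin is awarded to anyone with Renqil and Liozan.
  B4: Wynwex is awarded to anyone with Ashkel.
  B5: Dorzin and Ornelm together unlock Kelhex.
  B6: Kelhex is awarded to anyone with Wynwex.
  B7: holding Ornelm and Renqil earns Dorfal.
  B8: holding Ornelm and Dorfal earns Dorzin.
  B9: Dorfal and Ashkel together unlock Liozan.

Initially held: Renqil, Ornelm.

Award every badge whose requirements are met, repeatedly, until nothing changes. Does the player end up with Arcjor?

With Ornelm and Renqil, Dorfal is earned (B7).
With Ornelm and Dorfal, Dorzin is earned (B8).
With Dorzin and Ornelm, Kelhex is earned (B5).
With Dorzin, Dorfal, and Kelhex, Arcjor is earned (B2).

Yes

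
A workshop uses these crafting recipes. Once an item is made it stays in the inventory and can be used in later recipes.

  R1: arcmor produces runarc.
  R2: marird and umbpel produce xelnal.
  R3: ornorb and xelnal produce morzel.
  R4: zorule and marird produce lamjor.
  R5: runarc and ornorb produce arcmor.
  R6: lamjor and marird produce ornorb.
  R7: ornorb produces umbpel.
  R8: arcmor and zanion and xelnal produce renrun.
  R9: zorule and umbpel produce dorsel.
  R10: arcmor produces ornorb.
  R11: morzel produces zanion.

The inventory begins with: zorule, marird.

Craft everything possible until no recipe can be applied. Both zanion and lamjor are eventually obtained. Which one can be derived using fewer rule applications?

lamjor: Using R4, zorule and marird make lamjor. [1 rule application]
zanion: zorule and marird → lamjor (R4). lamjor and marird → ornorb (R6). Using R7, ornorb makes umbpel. Using R2, marird and umbpel make xelnal. Using R3, ornorb and xelnal make morzel. morzel → zanion (R11). [6 rule applications]
lamjor needs fewer.

lamjor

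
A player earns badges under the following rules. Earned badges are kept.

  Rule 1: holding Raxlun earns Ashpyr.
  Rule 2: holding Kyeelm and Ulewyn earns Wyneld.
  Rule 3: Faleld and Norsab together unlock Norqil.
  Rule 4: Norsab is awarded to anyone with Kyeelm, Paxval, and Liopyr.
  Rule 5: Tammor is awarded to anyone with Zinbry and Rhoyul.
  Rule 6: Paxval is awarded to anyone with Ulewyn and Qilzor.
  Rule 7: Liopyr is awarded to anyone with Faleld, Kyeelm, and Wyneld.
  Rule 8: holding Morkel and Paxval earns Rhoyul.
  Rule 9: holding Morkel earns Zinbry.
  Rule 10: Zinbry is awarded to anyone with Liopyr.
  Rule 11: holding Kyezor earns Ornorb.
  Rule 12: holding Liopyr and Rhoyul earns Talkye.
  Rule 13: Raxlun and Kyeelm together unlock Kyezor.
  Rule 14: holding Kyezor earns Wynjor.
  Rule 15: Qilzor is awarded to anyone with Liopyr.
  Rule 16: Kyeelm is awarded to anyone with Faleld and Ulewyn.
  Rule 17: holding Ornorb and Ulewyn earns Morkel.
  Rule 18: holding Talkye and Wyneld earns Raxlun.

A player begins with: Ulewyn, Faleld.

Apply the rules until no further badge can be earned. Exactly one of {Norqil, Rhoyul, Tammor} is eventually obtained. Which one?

Norqil

With Faleld and Ulewyn, Kyeelm is earned (Rule 16).
With Kyeelm and Ulewyn, Wyneld is earned (Rule 2).
With Faleld, Kyeelm, and Wyneld, Liopyr is earned (Rule 7).
With Liopyr, Qilzor is earned (Rule 15).
With Ulewyn and Qilzor, Paxval is earned (Rule 6).
With Kyeelm, Paxval, and Liopyr, Norsab is earned (Rule 4).
With Faleld and Norsab, Norqil is earned (Rule 3).
Tammor would need Zinbry and Rhoyul (Rule 5), but Rhoyul is never earned. Rhoyul would need Morkel and Paxval (Rule 8), but Morkel is never earned.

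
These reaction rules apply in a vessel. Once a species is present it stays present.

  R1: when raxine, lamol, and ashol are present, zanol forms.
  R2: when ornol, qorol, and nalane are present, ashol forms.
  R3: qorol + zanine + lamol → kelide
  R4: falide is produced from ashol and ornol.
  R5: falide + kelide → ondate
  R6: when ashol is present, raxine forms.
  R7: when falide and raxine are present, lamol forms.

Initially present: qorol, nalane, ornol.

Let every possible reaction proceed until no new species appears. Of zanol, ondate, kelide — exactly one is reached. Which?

ornol, qorol, and nalane present → ashol forms (R2).
ashol present → raxine forms (R6).
ashol and ornol present → falide forms (R4).
falide and raxine present → lamol forms (R7).
raxine, lamol, and ashol present → zanol forms (R1).
ondate would need falide and kelide (R5), but kelide never forms. kelide would need qorol, zanine, and lamol (R3), but zanine never forms.

zanol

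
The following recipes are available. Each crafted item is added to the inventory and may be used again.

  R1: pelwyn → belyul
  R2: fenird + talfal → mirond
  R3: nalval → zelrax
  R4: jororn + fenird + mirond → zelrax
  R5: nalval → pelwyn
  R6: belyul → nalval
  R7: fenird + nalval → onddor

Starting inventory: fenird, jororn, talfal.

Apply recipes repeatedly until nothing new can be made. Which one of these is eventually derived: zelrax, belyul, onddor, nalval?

Using R2, fenird and talfal make mirond.
Using R4, jororn, fenird, and mirond make zelrax.
onddor would need fenird and nalval (R7), but nalval is never obtained. belyul would need pelwyn (R1), but pelwyn is never obtained. nalval would need belyul (R6), but belyul is never obtained.

zelrax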